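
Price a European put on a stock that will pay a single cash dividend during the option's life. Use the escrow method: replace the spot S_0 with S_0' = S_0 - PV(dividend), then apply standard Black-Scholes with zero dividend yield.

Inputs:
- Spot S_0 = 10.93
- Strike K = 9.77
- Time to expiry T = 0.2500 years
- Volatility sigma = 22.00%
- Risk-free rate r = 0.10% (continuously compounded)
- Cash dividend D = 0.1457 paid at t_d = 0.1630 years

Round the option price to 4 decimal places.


Answer: Price = 0.1132

Derivation:
PV(D) = D * exp(-r * t_d) = 0.1457 * 0.99983701 = 0.14567625
S_0' = S_0 - PV(D) = 10.9300 - 0.14567625 = 10.78432375
d1 = (ln(S_0'/K) + (r + sigma^2/2)*T) / (sigma*sqrt(T)) = 0.95524644
d2 = d1 - sigma*sqrt(T) = 0.84524644
exp(-rT) = 0.99975003
N(-d1) = 0.16972654; N(-d2) = 0.19898663
P = K * exp(-rT) * N(-d2) - S_0' * N(-d1) = 9.7700 * 0.99975003 * 0.19898663 - 10.78432375 * 0.16972654 = 0.1132


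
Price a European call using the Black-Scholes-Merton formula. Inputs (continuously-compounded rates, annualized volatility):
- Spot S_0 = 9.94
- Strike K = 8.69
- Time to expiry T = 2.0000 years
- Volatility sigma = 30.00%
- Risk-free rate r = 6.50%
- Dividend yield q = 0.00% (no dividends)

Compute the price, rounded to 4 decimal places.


Answer: Price = 2.9021

Derivation:
d1 = (ln(S/K) + (r - q + 0.5*sigma^2) * T) / (sigma * sqrt(T)) = 0.83531486
d2 = d1 - sigma * sqrt(T) = 0.41105079
exp(-rT) = 0.87809543; exp(-qT) = 1.00000000
C = S_0 * exp(-qT) * N(d1) - K * exp(-rT) * N(d2)
N(d1) = 0.79822977; N(d2) = 0.65948235
C = 9.9400 * 1.00000000 * 0.79822977 - 8.6900 * 0.87809543 * 0.65948235 = 2.9021


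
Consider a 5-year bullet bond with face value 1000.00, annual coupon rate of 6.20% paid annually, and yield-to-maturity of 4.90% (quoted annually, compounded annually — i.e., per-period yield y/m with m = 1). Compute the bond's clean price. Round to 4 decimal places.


Answer: Price = 1056.4391

Derivation:
Coupon per period c = face * coupon_rate / m = 62.000000
Periods per year m = 1; per-period yield y/m = 0.049000
Number of cashflows N = 5
Cashflows (t years, CF_t, discount factor 1/(1+y/m)^(m*t), PV):
  t = 1.0000: CF_t = 62.000000, DF = 0.953289, PV = 59.103908
  t = 2.0000: CF_t = 62.000000, DF = 0.908760, PV = 56.343097
  t = 3.0000: CF_t = 62.000000, DF = 0.866310, PV = 53.711246
  t = 4.0000: CF_t = 62.000000, DF = 0.825844, PV = 51.202331
  t = 5.0000: CF_t = 1062.000000, DF = 0.787268, PV = 836.078539
Price P = sum_t PV_t = 1056.439121


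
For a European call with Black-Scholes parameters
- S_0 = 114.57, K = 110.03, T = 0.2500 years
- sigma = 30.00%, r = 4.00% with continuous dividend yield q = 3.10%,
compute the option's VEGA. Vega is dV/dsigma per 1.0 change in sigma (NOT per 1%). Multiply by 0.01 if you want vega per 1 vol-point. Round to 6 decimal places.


d1 = 0.3595528935; d2 = 0.2095528935
phi(d1) = 0.3739707569; exp(-qT) = 0.9922799538; exp(-rT) = 0.9900498337
Vega = S * exp(-qT) * phi(d1) * sqrt(T) = 114.5700 * 0.9922799538 * 0.3739707569 * 0.5000000000 = 21.257529

Answer: Vega = 21.257529


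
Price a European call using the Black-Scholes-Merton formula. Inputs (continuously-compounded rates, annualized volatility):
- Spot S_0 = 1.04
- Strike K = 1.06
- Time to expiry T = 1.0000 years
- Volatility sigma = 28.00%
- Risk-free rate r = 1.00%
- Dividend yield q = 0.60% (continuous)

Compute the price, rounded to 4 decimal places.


d1 = (ln(S/K) + (r - q + 0.5*sigma^2) * T) / (sigma * sqrt(T)) = 0.08625645
d2 = d1 - sigma * sqrt(T) = -0.19374355
exp(-rT) = 0.99004983; exp(-qT) = 0.99401796
C = S_0 * exp(-qT) * N(d1) - K * exp(-rT) * N(d2)
N(d1) = 0.53436872; N(d2) = 0.42318834
C = 1.0400 * 0.99401796 * 0.53436872 - 1.0600 * 0.99004983 * 0.42318834 = 0.1083

Answer: Price = 0.1083


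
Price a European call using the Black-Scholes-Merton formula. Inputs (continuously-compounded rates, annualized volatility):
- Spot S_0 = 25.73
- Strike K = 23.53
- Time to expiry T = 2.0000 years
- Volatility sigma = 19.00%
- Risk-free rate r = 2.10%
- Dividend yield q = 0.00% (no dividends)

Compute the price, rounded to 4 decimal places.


d1 = (ln(S/K) + (r - q + 0.5*sigma^2) * T) / (sigma * sqrt(T)) = 0.62330132
d2 = d1 - sigma * sqrt(T) = 0.35460074
exp(-rT) = 0.95886978; exp(-qT) = 1.00000000
C = S_0 * exp(-qT) * N(d1) - K * exp(-rT) * N(d2)
N(d1) = 0.73345673; N(d2) = 0.63855564
C = 25.7300 * 1.00000000 * 0.73345673 - 23.5300 * 0.95886978 * 0.63855564 = 4.4646

Answer: Price = 4.4646


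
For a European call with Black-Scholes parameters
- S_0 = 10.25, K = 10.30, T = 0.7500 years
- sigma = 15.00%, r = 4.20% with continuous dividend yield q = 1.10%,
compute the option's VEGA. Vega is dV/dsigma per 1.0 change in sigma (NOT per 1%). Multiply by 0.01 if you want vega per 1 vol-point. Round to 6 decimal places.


d1 = 0.2064705433; d2 = 0.0765667328
phi(d1) = 0.3905287941; exp(-qT) = 0.9917839379; exp(-rT) = 0.9689909565
Vega = S * exp(-qT) * phi(d1) * sqrt(T) = 10.2500 * 0.9917839379 * 0.3905287941 * 0.8660254038 = 3.438148

Answer: Vega = 3.438148


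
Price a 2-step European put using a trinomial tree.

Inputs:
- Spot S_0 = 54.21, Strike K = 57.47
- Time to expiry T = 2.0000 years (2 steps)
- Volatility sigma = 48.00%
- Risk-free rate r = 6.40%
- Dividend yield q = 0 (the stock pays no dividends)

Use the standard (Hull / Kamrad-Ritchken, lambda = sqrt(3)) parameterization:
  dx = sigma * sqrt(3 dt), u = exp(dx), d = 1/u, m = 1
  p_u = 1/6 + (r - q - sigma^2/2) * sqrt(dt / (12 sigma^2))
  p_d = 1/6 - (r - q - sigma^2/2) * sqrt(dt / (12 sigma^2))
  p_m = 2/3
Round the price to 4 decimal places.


dt = T/N = 1.000000; dx = sigma*sqrt(3*dt) = 0.831384
u = exp(dx) = 2.296496; d = 1/u = 0.435446
p_u = 0.135875, p_m = 0.666667, p_d = 0.197459
Discount per step: exp(-r*dt) = 0.938005
Stock lattice S(k, j) with j the centered position index:
  k=0: S(0,+0) = 54.2100
  k=1: S(1,-1) = 23.6055; S(1,+0) = 54.2100; S(1,+1) = 124.4930
  k=2: S(2,-2) = 10.2789; S(2,-1) = 23.6055; S(2,+0) = 54.2100; S(2,+1) = 124.4930; S(2,+2) = 285.8977
Terminal payoffs V(N, j) = max(K - S_T, 0):
  V(2,-2) = 47.191065; V(2,-1) = 33.864470; V(2,+0) = 3.260000; V(2,+1) = 0.000000; V(2,+2) = 0.000000
Backward induction: V(k, j) = exp(-r*dt) * [p_u * V(k+1, j+1) + p_m * V(k+1, j) + p_d * V(k+1, j-1)]
  V(1,-1) = exp(-r*dt) * [p_u*3.260000 + p_m*33.864470 + p_d*47.191065] = 30.332784
  V(1,+0) = exp(-r*dt) * [p_u*0.000000 + p_m*3.260000 + p_d*33.864470] = 8.310881
  V(1,+1) = exp(-r*dt) * [p_u*0.000000 + p_m*0.000000 + p_d*3.260000] = 0.603808
  V(0,+0) = exp(-r*dt) * [p_u*0.603808 + p_m*8.310881 + p_d*30.332784] = 10.892209

Answer: Price = V(0,0) = 10.8922


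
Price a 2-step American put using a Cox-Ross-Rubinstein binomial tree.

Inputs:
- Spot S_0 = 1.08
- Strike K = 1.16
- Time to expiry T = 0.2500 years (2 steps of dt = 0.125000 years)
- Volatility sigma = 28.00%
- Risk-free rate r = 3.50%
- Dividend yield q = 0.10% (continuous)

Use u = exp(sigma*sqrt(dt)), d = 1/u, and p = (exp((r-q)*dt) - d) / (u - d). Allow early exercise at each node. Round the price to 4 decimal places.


dt = T/N = 0.125000
u = exp(sigma*sqrt(dt)) = 1.104061; d = 1/u = 0.905747
p = (exp((r-q)*dt) - d) / (u - d) = 0.496748
Discount per step: exp(-r*dt) = 0.995635
Stock lattice S(k, i) with i counting down-moves:
  k=0: S(0,0) = 1.0800
  k=1: S(1,0) = 1.1924; S(1,1) = 0.9782
  k=2: S(2,0) = 1.3165; S(2,1) = 1.0800; S(2,2) = 0.8860
Terminal payoffs V(N, i) = max(K - S_T, 0):
  V(2,0) = 0.000000; V(2,1) = 0.080000; V(2,2) = 0.273992
Backward induction: V(k, i) = exp(-r*dt) * [p * V(k+1, i) + (1-p) * V(k+1, i+1)]; then take max(V_cont, immediate exercise) for American.
  V(1,0) = exp(-r*dt) * [p*0.000000 + (1-p)*0.080000] = 0.040084; exercise = 0.000000; V(1,0) = max -> 0.040084
  V(1,1) = exp(-r*dt) * [p*0.080000 + (1-p)*0.273992] = 0.176851; exercise = 0.181793; V(1,1) = max -> 0.181793
  V(0,0) = exp(-r*dt) * [p*0.040084 + (1-p)*0.181793] = 0.110913; exercise = 0.080000; V(0,0) = max -> 0.110913

Answer: Price = V(0,0) = 0.1109


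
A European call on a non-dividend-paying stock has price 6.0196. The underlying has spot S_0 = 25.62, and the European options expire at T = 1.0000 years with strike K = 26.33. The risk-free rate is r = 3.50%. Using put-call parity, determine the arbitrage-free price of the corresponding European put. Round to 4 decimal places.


Put-call parity: C - P = S_0 * exp(-qT) - K * exp(-rT).
S_0 * exp(-qT) = 25.6200 * 1.00000000 = 25.62000000
K * exp(-rT) = 26.3300 * 0.96560542 = 25.42439061
P = C - S*exp(-qT) + K*exp(-rT)
P = 6.0196 - 25.62000000 + 25.42439061 = 5.8240

Answer: Put price = 5.8240


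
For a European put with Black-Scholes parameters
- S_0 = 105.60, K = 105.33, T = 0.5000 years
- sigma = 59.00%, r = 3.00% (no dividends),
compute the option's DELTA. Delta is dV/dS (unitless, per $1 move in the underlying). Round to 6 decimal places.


Answer: Delta = -0.401028

Derivation:
d1 = 0.2506875528; d2 = -0.1665054481
phi(d1) = 0.3866015675; exp(-qT) = 1.0000000000; exp(-rT) = 0.9851119396
N(-d1) = 0.4010278425
Delta = -exp(-qT) * N(-d1) = -1.0000000000 * 0.4010278425 = -0.401028


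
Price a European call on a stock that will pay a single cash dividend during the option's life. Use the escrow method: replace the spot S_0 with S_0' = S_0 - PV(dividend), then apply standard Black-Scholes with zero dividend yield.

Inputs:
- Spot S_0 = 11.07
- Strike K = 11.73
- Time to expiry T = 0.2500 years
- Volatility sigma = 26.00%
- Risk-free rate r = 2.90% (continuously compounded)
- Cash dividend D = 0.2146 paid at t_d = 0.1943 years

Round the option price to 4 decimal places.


Answer: Price = 0.2714

Derivation:
PV(D) = D * exp(-r * t_d) = 0.2146 * 0.99438115 = 0.21339419
S_0' = S_0 - PV(D) = 11.0700 - 0.21339419 = 10.85660581
d1 = (ln(S_0'/K) + (r + sigma^2/2)*T) / (sigma*sqrt(T)) = -0.47443029
d2 = d1 - sigma*sqrt(T) = -0.60443029
exp(-rT) = 0.99277622
N(d1) = 0.31759655; N(d2) = 0.27277880
C = S_0' * N(d1) - K * exp(-rT) * N(d2) = 10.85660581 * 0.31759655 - 11.7300 * 0.99277622 * 0.27277880 = 0.2714


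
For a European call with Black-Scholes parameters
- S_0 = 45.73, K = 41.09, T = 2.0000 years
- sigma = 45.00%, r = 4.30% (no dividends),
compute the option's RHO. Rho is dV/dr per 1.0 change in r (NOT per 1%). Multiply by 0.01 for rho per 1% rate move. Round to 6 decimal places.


Answer: Rho = 37.254400

Derivation:
d1 = 0.6214521944; d2 = -0.0149439086
phi(d1) = 0.3288873631; exp(-qT) = 1.0000000000; exp(-rT) = 0.9175942312
N(d2) = 0.4940384649
Rho = K*T*exp(-rT)*N(d2) = 41.0900 * 2.0000 * 0.9175942312 * 0.4940384649 = 37.254400


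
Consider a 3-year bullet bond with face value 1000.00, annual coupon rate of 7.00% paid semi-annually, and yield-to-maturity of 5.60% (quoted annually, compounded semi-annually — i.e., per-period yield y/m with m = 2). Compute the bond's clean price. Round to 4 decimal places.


Answer: Price = 1038.1730

Derivation:
Coupon per period c = face * coupon_rate / m = 35.000000
Periods per year m = 2; per-period yield y/m = 0.028000
Number of cashflows N = 6
Cashflows (t years, CF_t, discount factor 1/(1+y/m)^(m*t), PV):
  t = 0.5000: CF_t = 35.000000, DF = 0.972763, PV = 34.046693
  t = 1.0000: CF_t = 35.000000, DF = 0.946267, PV = 33.119351
  t = 1.5000: CF_t = 35.000000, DF = 0.920493, PV = 32.217267
  t = 2.0000: CF_t = 35.000000, DF = 0.895422, PV = 31.339754
  t = 2.5000: CF_t = 35.000000, DF = 0.871033, PV = 30.486142
  t = 3.0000: CF_t = 1035.000000, DF = 0.847308, PV = 876.963790
Price P = sum_t PV_t = 1038.172997


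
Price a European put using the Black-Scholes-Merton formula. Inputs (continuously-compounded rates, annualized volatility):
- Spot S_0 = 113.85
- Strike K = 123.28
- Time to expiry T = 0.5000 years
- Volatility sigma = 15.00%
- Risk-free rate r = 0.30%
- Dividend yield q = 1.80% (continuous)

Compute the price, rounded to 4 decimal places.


Answer: Price = 11.7119

Derivation:
d1 = (ln(S/K) + (r - q + 0.5*sigma^2) * T) / (sigma * sqrt(T)) = -0.76793115
d2 = d1 - sigma * sqrt(T) = -0.87399717
exp(-rT) = 0.99850112; exp(-qT) = 0.99104038
P = K * exp(-rT) * N(-d2) - S_0 * exp(-qT) * N(-d1)
N(-d1) = 0.77873595; N(-d2) = 0.80894010
P = 123.2800 * 0.99850112 * 0.80894010 - 113.8500 * 0.99104038 * 0.77873595 = 11.7119


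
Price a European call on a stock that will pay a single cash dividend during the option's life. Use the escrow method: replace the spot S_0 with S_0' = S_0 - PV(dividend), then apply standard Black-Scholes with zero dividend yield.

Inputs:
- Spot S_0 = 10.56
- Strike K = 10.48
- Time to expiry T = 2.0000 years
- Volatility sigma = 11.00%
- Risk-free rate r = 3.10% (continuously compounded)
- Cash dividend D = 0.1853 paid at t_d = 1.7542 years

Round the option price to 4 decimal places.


Answer: Price = 0.9303

Derivation:
PV(D) = D * exp(-r * t_d) = 0.1853 * 0.94707196 = 0.17549243
S_0' = S_0 - PV(D) = 10.5600 - 0.17549243 = 10.38450757
d1 = (ln(S_0'/K) + (r + sigma^2/2)*T) / (sigma*sqrt(T)) = 0.41749101
d2 = d1 - sigma*sqrt(T) = 0.26192752
exp(-rT) = 0.93988289
N(d1) = 0.66184035; N(d2) = 0.60331134
C = S_0' * N(d1) - K * exp(-rT) * N(d2) = 10.38450757 * 0.66184035 - 10.4800 * 0.93988289 * 0.60331134 = 0.9303


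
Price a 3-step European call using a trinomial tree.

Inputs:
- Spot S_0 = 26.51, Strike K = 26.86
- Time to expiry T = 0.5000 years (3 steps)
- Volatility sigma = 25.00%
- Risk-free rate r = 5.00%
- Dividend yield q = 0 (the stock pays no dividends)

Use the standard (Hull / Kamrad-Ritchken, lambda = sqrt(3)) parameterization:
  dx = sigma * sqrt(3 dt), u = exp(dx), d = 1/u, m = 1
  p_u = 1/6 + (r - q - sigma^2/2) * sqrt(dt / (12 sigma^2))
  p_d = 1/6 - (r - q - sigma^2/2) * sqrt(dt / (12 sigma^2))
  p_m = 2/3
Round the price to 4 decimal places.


dt = T/N = 0.166667; dx = sigma*sqrt(3*dt) = 0.176777
u = exp(dx) = 1.193365; d = 1/u = 0.837967
p_u = 0.175506, p_m = 0.666667, p_d = 0.157828
Discount per step: exp(-r*dt) = 0.991701
Stock lattice S(k, j) with j the centered position index:
  k=0: S(0,+0) = 26.5100
  k=1: S(1,-1) = 22.2145; S(1,+0) = 26.5100; S(1,+1) = 31.6361
  k=2: S(2,-2) = 18.6150; S(2,-1) = 22.2145; S(2,+0) = 26.5100; S(2,+1) = 31.6361; S(2,+2) = 37.7534
  k=3: S(3,-3) = 15.5988; S(3,-2) = 18.6150; S(3,-1) = 22.2145; S(3,+0) = 26.5100; S(3,+1) = 31.6361; S(3,+2) = 37.7534; S(3,+3) = 45.0536
Terminal payoffs V(N, j) = max(S_T - K, 0):
  V(3,-3) = 0.000000; V(3,-2) = 0.000000; V(3,-1) = 0.000000; V(3,+0) = 0.000000; V(3,+1) = 4.776095; V(3,+2) = 10.893395; V(3,+3) = 18.193565
Backward induction: V(k, j) = exp(-r*dt) * [p_u * V(k+1, j+1) + p_m * V(k+1, j) + p_d * V(k+1, j-1)]
  V(2,-2) = exp(-r*dt) * [p_u*0.000000 + p_m*0.000000 + p_d*0.000000] = 0.000000
  V(2,-1) = exp(-r*dt) * [p_u*0.000000 + p_m*0.000000 + p_d*0.000000] = 0.000000
  V(2,+0) = exp(-r*dt) * [p_u*4.776095 + p_m*0.000000 + p_d*0.000000] = 0.831275
  V(2,+1) = exp(-r*dt) * [p_u*10.893395 + p_m*4.776095 + p_d*0.000000] = 5.053625
  V(2,+2) = exp(-r*dt) * [p_u*18.193565 + p_m*10.893395 + p_d*4.776095] = 11.116114
  V(1,-1) = exp(-r*dt) * [p_u*0.831275 + p_m*0.000000 + p_d*0.000000] = 0.144683
  V(1,+0) = exp(-r*dt) * [p_u*5.053625 + p_m*0.831275 + p_d*0.000000] = 1.429163
  V(1,+1) = exp(-r*dt) * [p_u*11.116114 + p_m*5.053625 + p_d*0.831275] = 5.405982
  V(0,+0) = exp(-r*dt) * [p_u*5.405982 + p_m*1.429163 + p_d*0.144683] = 1.908420

Answer: Price = V(0,0) = 1.9084


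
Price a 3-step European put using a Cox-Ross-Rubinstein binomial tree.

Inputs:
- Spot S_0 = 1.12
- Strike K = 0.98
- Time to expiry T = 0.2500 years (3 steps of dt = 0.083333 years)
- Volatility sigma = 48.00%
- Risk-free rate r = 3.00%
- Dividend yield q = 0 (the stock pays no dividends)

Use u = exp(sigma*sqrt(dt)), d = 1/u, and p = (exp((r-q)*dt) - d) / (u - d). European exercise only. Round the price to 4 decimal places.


dt = T/N = 0.083333
u = exp(sigma*sqrt(dt)) = 1.148623; d = 1/u = 0.870607
p = (exp((r-q)*dt) - d) / (u - d) = 0.474418
Discount per step: exp(-r*dt) = 0.997503
Stock lattice S(k, i) with i counting down-moves:
  k=0: S(0,0) = 1.1200
  k=1: S(1,0) = 1.2865; S(1,1) = 0.9751
  k=2: S(2,0) = 1.4777; S(2,1) = 1.1200; S(2,2) = 0.8489
  k=3: S(3,0) = 1.6973; S(3,1) = 1.2865; S(3,2) = 0.9751; S(3,3) = 0.7391
Terminal payoffs V(N, i) = max(K - S_T, 0):
  V(3,0) = 0.000000; V(3,1) = 0.000000; V(3,2) = 0.004920; V(3,3) = 0.240931
Backward induction: V(k, i) = exp(-r*dt) * [p * V(k+1, i) + (1-p) * V(k+1, i+1)].
  V(2,0) = exp(-r*dt) * [p*0.000000 + (1-p)*0.000000] = 0.000000
  V(2,1) = exp(-r*dt) * [p*0.000000 + (1-p)*0.004920] = 0.002579
  V(2,2) = exp(-r*dt) * [p*0.004920 + (1-p)*0.240931] = 0.128641
  V(1,0) = exp(-r*dt) * [p*0.000000 + (1-p)*0.002579] = 0.001352
  V(1,1) = exp(-r*dt) * [p*0.002579 + (1-p)*0.128641] = 0.068663
  V(0,0) = exp(-r*dt) * [p*0.001352 + (1-p)*0.068663] = 0.036638

Answer: Price = V(0,0) = 0.0366


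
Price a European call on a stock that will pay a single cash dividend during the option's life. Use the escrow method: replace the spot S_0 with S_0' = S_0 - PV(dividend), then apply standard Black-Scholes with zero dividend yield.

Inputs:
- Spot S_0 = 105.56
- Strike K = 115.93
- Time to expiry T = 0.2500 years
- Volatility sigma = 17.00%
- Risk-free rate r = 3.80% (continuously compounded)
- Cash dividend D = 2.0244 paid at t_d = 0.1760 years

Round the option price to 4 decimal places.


PV(D) = D * exp(-r * t_d) = 2.0244 * 0.99333431 = 2.01090599
S_0' = S_0 - PV(D) = 105.5600 - 2.01090599 = 103.54909401
d1 = (ln(S_0'/K) + (r + sigma^2/2)*T) / (sigma*sqrt(T)) = -1.17444967
d2 = d1 - sigma*sqrt(T) = -1.25944967
exp(-rT) = 0.99054498
N(d1) = 0.12010748; N(d2) = 0.10393398
C = S_0' * N(d1) - K * exp(-rT) * N(d2) = 103.54909401 * 0.12010748 - 115.9300 * 0.99054498 * 0.10393398 = 0.5019

Answer: Price = 0.5019


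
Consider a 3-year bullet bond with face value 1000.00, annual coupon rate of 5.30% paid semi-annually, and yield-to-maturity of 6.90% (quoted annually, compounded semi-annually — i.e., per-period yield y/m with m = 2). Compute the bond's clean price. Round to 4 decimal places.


Answer: Price = 957.3015

Derivation:
Coupon per period c = face * coupon_rate / m = 26.500000
Periods per year m = 2; per-period yield y/m = 0.034500
Number of cashflows N = 6
Cashflows (t years, CF_t, discount factor 1/(1+y/m)^(m*t), PV):
  t = 0.5000: CF_t = 26.500000, DF = 0.966651, PV = 25.616240
  t = 1.0000: CF_t = 26.500000, DF = 0.934413, PV = 24.761952
  t = 1.5000: CF_t = 26.500000, DF = 0.903251, PV = 23.936155
  t = 2.0000: CF_t = 26.500000, DF = 0.873128, PV = 23.137898
  t = 2.5000: CF_t = 26.500000, DF = 0.844010, PV = 22.366262
  t = 3.0000: CF_t = 1026.500000, DF = 0.815863, PV = 837.482968
Price P = sum_t PV_t = 957.301475


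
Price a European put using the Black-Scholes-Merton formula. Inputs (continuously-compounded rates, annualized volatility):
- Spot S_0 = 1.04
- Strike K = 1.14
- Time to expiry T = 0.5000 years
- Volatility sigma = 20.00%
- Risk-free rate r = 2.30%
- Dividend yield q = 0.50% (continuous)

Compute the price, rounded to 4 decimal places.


d1 = (ln(S/K) + (r - q + 0.5*sigma^2) * T) / (sigma * sqrt(T)) = -0.51482712
d2 = d1 - sigma * sqrt(T) = -0.65624847
exp(-rT) = 0.98856587; exp(-qT) = 0.99750312
P = K * exp(-rT) * N(-d2) - S_0 * exp(-qT) * N(-d1)
N(-d1) = 0.69666308; N(-d2) = 0.74416787
P = 1.1400 * 0.98856587 * 0.74416787 - 1.0400 * 0.99750312 * 0.69666308 = 0.1159

Answer: Price = 0.1159


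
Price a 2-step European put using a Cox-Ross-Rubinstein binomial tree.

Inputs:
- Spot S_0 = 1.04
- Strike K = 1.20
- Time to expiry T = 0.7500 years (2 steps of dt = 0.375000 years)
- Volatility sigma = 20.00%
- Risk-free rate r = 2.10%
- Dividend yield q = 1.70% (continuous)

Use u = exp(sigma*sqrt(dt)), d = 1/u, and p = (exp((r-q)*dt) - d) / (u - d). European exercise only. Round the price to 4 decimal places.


Answer: Price = V(0,0) = 0.1831

Derivation:
dt = T/N = 0.375000
u = exp(sigma*sqrt(dt)) = 1.130290; d = 1/u = 0.884728
p = (exp((r-q)*dt) - d) / (u - d) = 0.475533
Discount per step: exp(-r*dt) = 0.992156
Stock lattice S(k, i) with i counting down-moves:
  k=0: S(0,0) = 1.0400
  k=1: S(1,0) = 1.1755; S(1,1) = 0.9201
  k=2: S(2,0) = 1.3287; S(2,1) = 1.0400; S(2,2) = 0.8141
Terminal payoffs V(N, i) = max(K - S_T, 0):
  V(2,0) = 0.000000; V(2,1) = 0.160000; V(2,2) = 0.385946
Backward induction: V(k, i) = exp(-r*dt) * [p * V(k+1, i) + (1-p) * V(k+1, i+1)].
  V(1,0) = exp(-r*dt) * [p*0.000000 + (1-p)*0.160000] = 0.083257
  V(1,1) = exp(-r*dt) * [p*0.160000 + (1-p)*0.385946] = 0.276317
  V(0,0) = exp(-r*dt) * [p*0.083257 + (1-p)*0.276317] = 0.183063


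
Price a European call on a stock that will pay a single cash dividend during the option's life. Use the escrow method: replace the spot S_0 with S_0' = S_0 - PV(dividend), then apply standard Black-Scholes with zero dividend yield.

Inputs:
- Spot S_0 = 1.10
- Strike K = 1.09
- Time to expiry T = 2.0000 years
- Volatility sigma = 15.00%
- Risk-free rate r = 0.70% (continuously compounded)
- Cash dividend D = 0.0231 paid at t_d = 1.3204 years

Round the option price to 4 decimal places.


Answer: Price = 0.0920

Derivation:
PV(D) = D * exp(-r * t_d) = 0.0231 * 0.99079978 = 0.02288747
S_0' = S_0 - PV(D) = 1.1000 - 0.02288747 = 1.07711253
d1 = (ln(S_0'/K) + (r + sigma^2/2)*T) / (sigma*sqrt(T)) = 0.11599463
d2 = d1 - sigma*sqrt(T) = -0.09613741
exp(-rT) = 0.98609754
N(d1) = 0.54617160; N(d2) = 0.46170572
C = S_0' * N(d1) - K * exp(-rT) * N(d2) = 1.07711253 * 0.54617160 - 1.0900 * 0.98609754 * 0.46170572 = 0.0920


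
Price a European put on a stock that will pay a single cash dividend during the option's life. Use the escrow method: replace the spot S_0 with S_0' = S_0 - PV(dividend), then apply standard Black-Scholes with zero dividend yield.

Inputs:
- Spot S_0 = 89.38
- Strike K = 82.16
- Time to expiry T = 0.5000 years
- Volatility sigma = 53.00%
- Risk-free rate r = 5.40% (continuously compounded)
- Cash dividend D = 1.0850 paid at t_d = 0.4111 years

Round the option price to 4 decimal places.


Answer: Price = 8.7644

Derivation:
PV(D) = D * exp(-r * t_d) = 1.0850 * 0.97804519 = 1.06117903
S_0' = S_0 - PV(D) = 89.3800 - 1.06117903 = 88.31882097
d1 = (ln(S_0'/K) + (r + sigma^2/2)*T) / (sigma*sqrt(T)) = 0.45230730
d2 = d1 - sigma*sqrt(T) = 0.07754071
exp(-rT) = 0.97336124
N(-d1) = 0.32552381; N(-d2) = 0.46909670
P = K * exp(-rT) * N(-d2) - S_0' * N(-d1) = 82.1600 * 0.97336124 * 0.46909670 - 88.31882097 * 0.32552381 = 8.7644


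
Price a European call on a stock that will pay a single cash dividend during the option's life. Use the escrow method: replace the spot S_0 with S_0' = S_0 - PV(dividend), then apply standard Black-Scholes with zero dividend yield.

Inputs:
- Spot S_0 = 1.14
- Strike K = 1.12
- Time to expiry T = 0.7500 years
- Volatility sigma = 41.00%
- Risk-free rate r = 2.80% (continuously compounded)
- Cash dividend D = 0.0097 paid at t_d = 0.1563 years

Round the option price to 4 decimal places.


Answer: Price = 0.1743

Derivation:
PV(D) = D * exp(-r * t_d) = 0.0097 * 0.99563316 = 0.00965764
S_0' = S_0 - PV(D) = 1.1400 - 0.00965764 = 1.13034236
d1 = (ln(S_0'/K) + (r + sigma^2/2)*T) / (sigma*sqrt(T)) = 0.26256587
d2 = d1 - sigma*sqrt(T) = -0.09250454
exp(-rT) = 0.97921896
N(d1) = 0.60355740; N(d2) = 0.46314859
C = S_0' * N(d1) - K * exp(-rT) * N(d2) = 1.13034236 * 0.60355740 - 1.1200 * 0.97921896 * 0.46314859 = 0.1743


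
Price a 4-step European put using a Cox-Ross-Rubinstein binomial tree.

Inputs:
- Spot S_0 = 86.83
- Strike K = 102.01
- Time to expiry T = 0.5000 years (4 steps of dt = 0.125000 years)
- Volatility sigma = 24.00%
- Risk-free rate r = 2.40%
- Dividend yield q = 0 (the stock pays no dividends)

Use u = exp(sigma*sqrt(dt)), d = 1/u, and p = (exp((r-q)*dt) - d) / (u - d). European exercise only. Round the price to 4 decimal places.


Answer: Price = V(0,0) = 15.3727

Derivation:
dt = T/N = 0.125000
u = exp(sigma*sqrt(dt)) = 1.088557; d = 1/u = 0.918647
p = (exp((r-q)*dt) - d) / (u - d) = 0.496483
Discount per step: exp(-r*dt) = 0.997004
Stock lattice S(k, i) with i counting down-moves:
  k=0: S(0,0) = 86.8300
  k=1: S(1,0) = 94.5194; S(1,1) = 79.7662
  k=2: S(2,0) = 102.8897; S(2,1) = 86.8300; S(2,2) = 73.2770
  k=3: S(3,0) = 112.0013; S(3,1) = 94.5194; S(3,2) = 79.7662; S(3,3) = 67.3157
  k=4: S(4,0) = 121.9198; S(4,1) = 102.8897; S(4,2) = 86.8300; S(4,3) = 73.2770; S(4,4) = 61.8394
Terminal payoffs V(N, i) = max(K - S_T, 0):
  V(4,0) = 0.000000; V(4,1) = 0.000000; V(4,2) = 15.180000; V(4,3) = 28.733016; V(4,4) = 40.170586
Backward induction: V(k, i) = exp(-r*dt) * [p * V(k+1, i) + (1-p) * V(k+1, i+1)].
  V(3,0) = exp(-r*dt) * [p*0.000000 + (1-p)*0.000000] = 0.000000
  V(3,1) = exp(-r*dt) * [p*0.000000 + (1-p)*15.180000] = 7.620500
  V(3,2) = exp(-r*dt) * [p*15.180000 + (1-p)*28.733016] = 21.938267
  V(3,3) = exp(-r*dt) * [p*28.733016 + (1-p)*40.170586] = 34.388712
  V(2,0) = exp(-r*dt) * [p*0.000000 + (1-p)*7.620500] = 3.825561
  V(2,1) = exp(-r*dt) * [p*7.620500 + (1-p)*21.938267] = 14.785324
  V(2,2) = exp(-r*dt) * [p*21.938267 + (1-p)*34.388712] = 28.122789
  V(1,0) = exp(-r*dt) * [p*3.825561 + (1-p)*14.785324] = 9.316003
  V(1,1) = exp(-r*dt) * [p*14.785324 + (1-p)*28.122789] = 21.436565
  V(0,0) = exp(-r*dt) * [p*9.316003 + (1-p)*21.436565] = 15.372731


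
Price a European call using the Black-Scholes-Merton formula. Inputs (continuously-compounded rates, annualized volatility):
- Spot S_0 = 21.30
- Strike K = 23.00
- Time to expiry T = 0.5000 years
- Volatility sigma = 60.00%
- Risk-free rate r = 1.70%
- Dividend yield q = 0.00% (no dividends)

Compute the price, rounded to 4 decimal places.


Answer: Price = 2.9992

Derivation:
d1 = (ln(S/K) + (r - q + 0.5*sigma^2) * T) / (sigma * sqrt(T)) = 0.05117769
d2 = d1 - sigma * sqrt(T) = -0.37308637
exp(-rT) = 0.99153602; exp(-qT) = 1.00000000
C = S_0 * exp(-qT) * N(d1) - K * exp(-rT) * N(d2)
N(d1) = 0.52040804; N(d2) = 0.35454208
C = 21.3000 * 1.00000000 * 0.52040804 - 23.0000 * 0.99153602 * 0.35454208 = 2.9992


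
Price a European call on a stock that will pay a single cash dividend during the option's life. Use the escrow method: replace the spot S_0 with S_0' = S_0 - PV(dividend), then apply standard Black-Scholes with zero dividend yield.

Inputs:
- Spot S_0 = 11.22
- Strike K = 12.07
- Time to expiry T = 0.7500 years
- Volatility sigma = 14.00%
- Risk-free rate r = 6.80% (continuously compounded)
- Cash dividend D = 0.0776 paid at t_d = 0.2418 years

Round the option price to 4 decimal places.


Answer: Price = 0.3988

Derivation:
PV(D) = D * exp(-r * t_d) = 0.0776 * 0.98369204 = 0.07633450
S_0' = S_0 - PV(D) = 11.2200 - 0.07633450 = 11.14366550
d1 = (ln(S_0'/K) + (r + sigma^2/2)*T) / (sigma*sqrt(T)) = -0.17734398
d2 = d1 - sigma*sqrt(T) = -0.29858754
exp(-rT) = 0.95027867
N(d1) = 0.42961910; N(d2) = 0.38262739
C = S_0' * N(d1) - K * exp(-rT) * N(d2) = 11.14366550 * 0.42961910 - 12.0700 * 0.95027867 * 0.38262739 = 0.3988


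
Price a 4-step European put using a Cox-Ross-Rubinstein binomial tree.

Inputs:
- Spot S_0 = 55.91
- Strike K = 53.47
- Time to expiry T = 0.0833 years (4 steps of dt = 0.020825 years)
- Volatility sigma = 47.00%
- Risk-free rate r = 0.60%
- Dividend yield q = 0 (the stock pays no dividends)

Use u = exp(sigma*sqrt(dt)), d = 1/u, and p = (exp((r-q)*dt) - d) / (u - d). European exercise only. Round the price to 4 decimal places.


Answer: Price = V(0,0) = 2.0056

Derivation:
dt = T/N = 0.020825
u = exp(sigma*sqrt(dt)) = 1.070178; d = 1/u = 0.934424
p = (exp((r-q)*dt) - d) / (u - d) = 0.483971
Discount per step: exp(-r*dt) = 0.999875
Stock lattice S(k, i) with i counting down-moves:
  k=0: S(0,0) = 55.9100
  k=1: S(1,0) = 59.8337; S(1,1) = 52.2436
  k=2: S(2,0) = 64.0327; S(2,1) = 55.9100; S(2,2) = 48.8177
  k=3: S(3,0) = 68.5264; S(3,1) = 59.8337; S(3,2) = 52.2436; S(3,3) = 45.6164
  k=4: S(4,0) = 73.3354; S(4,1) = 64.0327; S(4,2) = 55.9100; S(4,3) = 48.8177; S(4,4) = 42.6251
Terminal payoffs V(N, i) = max(K - S_T, 0):
  V(4,0) = 0.000000; V(4,1) = 0.000000; V(4,2) = 0.000000; V(4,3) = 4.652294; V(4,4) = 10.844916
Backward induction: V(k, i) = exp(-r*dt) * [p * V(k+1, i) + (1-p) * V(k+1, i+1)].
  V(3,0) = exp(-r*dt) * [p*0.000000 + (1-p)*0.000000] = 0.000000
  V(3,1) = exp(-r*dt) * [p*0.000000 + (1-p)*0.000000] = 0.000000
  V(3,2) = exp(-r*dt) * [p*0.000000 + (1-p)*4.652294] = 2.400420
  V(3,3) = exp(-r*dt) * [p*4.652294 + (1-p)*10.844916] = 7.846888
  V(2,0) = exp(-r*dt) * [p*0.000000 + (1-p)*0.000000] = 0.000000
  V(2,1) = exp(-r*dt) * [p*0.000000 + (1-p)*2.400420] = 1.238532
  V(2,2) = exp(-r*dt) * [p*2.400420 + (1-p)*7.846888] = 5.210306
  V(1,0) = exp(-r*dt) * [p*0.000000 + (1-p)*1.238532] = 0.639039
  V(1,1) = exp(-r*dt) * [p*1.238532 + (1-p)*5.210306] = 3.287673
  V(0,0) = exp(-r*dt) * [p*0.639039 + (1-p)*3.287673] = 2.005561


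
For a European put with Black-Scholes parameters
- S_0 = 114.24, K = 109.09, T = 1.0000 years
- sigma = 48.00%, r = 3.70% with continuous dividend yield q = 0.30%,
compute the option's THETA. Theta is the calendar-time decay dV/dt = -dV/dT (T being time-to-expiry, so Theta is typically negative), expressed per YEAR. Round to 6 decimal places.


Answer: Theta = -8.097444

Derivation:
d1 = 0.4069338937; d2 = -0.0730661063
phi(d1) = 0.3672413087; exp(-qT) = 0.9970044955; exp(-rT) = 0.9636761353
Theta = -S*exp(-qT)*phi(d1)*sigma/(2*sqrt(T)) + r*K*exp(-rT)*N(-d2) - q*S*exp(-qT)*N(-d1)
N(-d1) = 0.3420282707; N(-d2) = 0.5291232436; sqrt(T) = 1.0000000000
Term 1 = -114.2400 * 0.9970044955 * 0.3672413087 * 0.4800 / (2 * 1.0000000000) = -10.0387139441
Term 2 = 0.0370 * 109.0900 * 0.9636761353 * 0.5291232436 = 2.0581385620
Term 3 = -0.0030 * 114.2400 * 0.9970044955 * 0.3420282707 = -0.1168687961
Theta = -10.0387139441 + (2.0581385620) + (-0.1168687961) = -8.097444


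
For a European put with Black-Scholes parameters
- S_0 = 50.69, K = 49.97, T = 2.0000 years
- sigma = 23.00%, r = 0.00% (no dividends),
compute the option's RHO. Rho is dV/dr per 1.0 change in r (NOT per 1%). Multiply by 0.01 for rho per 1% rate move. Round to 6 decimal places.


Answer: Rho = -54.689655

Derivation:
d1 = 0.2066160700; d2 = -0.1186530494
phi(d1) = 0.3905170560; exp(-qT) = 1.0000000000; exp(-rT) = 1.0000000000
N(-d2) = 0.5472248826
Rho = -K*T*exp(-rT)*N(-d2) = -49.9700 * 2.0000 * 1.0000000000 * 0.5472248826 = -54.689655


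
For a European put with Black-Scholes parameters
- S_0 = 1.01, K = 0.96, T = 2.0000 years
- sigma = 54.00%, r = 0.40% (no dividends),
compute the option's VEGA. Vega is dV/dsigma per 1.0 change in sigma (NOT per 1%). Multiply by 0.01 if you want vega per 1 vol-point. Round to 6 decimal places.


Answer: Vega = 0.512906

Derivation:
d1 = 0.4587974948; d2 = -0.3048778288
phi(d1) = 0.3590886073; exp(-qT) = 1.0000000000; exp(-rT) = 0.9920319148
Vega = S * exp(-qT) * phi(d1) * sqrt(T) = 1.0100 * 1.0000000000 * 0.3590886073 * 1.4142135624 = 0.512906


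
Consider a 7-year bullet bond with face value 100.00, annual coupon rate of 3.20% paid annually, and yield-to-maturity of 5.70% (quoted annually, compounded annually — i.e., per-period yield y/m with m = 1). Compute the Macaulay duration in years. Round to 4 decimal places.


Coupon per period c = face * coupon_rate / m = 3.200000
Periods per year m = 1; per-period yield y/m = 0.057000
Number of cashflows N = 7
Cashflows (t years, CF_t, discount factor 1/(1+y/m)^(m*t), PV):
  t = 1.0000: CF_t = 3.200000, DF = 0.946074, PV = 3.027436
  t = 2.0000: CF_t = 3.200000, DF = 0.895056, PV = 2.864178
  t = 3.0000: CF_t = 3.200000, DF = 0.846789, PV = 2.709724
  t = 4.0000: CF_t = 3.200000, DF = 0.801125, PV = 2.563599
  t = 5.0000: CF_t = 3.200000, DF = 0.757923, PV = 2.425353
  t = 6.0000: CF_t = 3.200000, DF = 0.717051, PV = 2.294563
  t = 7.0000: CF_t = 103.200000, DF = 0.678383, PV = 70.009147
Price P = sum_t PV_t = 85.894000
Macaulay numerator sum_t t * PV_t:
  t * PV_t at t = 1.0000: 3.027436
  t * PV_t at t = 2.0000: 5.728356
  t * PV_t at t = 3.0000: 8.129171
  t * PV_t at t = 4.0000: 10.254394
  t * PV_t at t = 5.0000: 12.126767
  t * PV_t at t = 6.0000: 13.767380
  t * PV_t at t = 7.0000: 490.064029
Macaulay duration D = (sum_t t * PV_t) / P = 543.097534 / 85.894000 = 6.322881

Answer: Macaulay duration = 6.3229 years


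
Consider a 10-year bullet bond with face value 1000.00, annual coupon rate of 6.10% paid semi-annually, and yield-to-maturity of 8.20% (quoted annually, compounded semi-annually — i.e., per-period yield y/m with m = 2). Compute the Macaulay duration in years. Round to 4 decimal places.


Coupon per period c = face * coupon_rate / m = 30.500000
Periods per year m = 2; per-period yield y/m = 0.041000
Number of cashflows N = 20
Cashflows (t years, CF_t, discount factor 1/(1+y/m)^(m*t), PV):
  t = 0.5000: CF_t = 30.500000, DF = 0.960615, PV = 29.298751
  t = 1.0000: CF_t = 30.500000, DF = 0.922781, PV = 28.144814
  t = 1.5000: CF_t = 30.500000, DF = 0.886437, PV = 27.036325
  t = 2.0000: CF_t = 30.500000, DF = 0.851524, PV = 25.971493
  t = 2.5000: CF_t = 30.500000, DF = 0.817987, PV = 24.948601
  t = 3.0000: CF_t = 30.500000, DF = 0.785770, PV = 23.965995
  t = 3.5000: CF_t = 30.500000, DF = 0.754823, PV = 23.022089
  t = 4.0000: CF_t = 30.500000, DF = 0.725094, PV = 22.115359
  t = 4.5000: CF_t = 30.500000, DF = 0.696536, PV = 21.244341
  t = 5.0000: CF_t = 30.500000, DF = 0.669103, PV = 20.407629
  t = 5.5000: CF_t = 30.500000, DF = 0.642750, PV = 19.603870
  t = 6.0000: CF_t = 30.500000, DF = 0.617435, PV = 18.831768
  t = 6.5000: CF_t = 30.500000, DF = 0.593117, PV = 18.090075
  t = 7.0000: CF_t = 30.500000, DF = 0.569757, PV = 17.377593
  t = 7.5000: CF_t = 30.500000, DF = 0.547317, PV = 16.693173
  t = 8.0000: CF_t = 30.500000, DF = 0.525761, PV = 16.035709
  t = 8.5000: CF_t = 30.500000, DF = 0.505054, PV = 15.404139
  t = 9.0000: CF_t = 30.500000, DF = 0.485162, PV = 14.797444
  t = 9.5000: CF_t = 30.500000, DF = 0.466054, PV = 14.214644
  t = 10.0000: CF_t = 1030.500000, DF = 0.447698, PV = 461.353060
Price P = sum_t PV_t = 858.556872
Macaulay numerator sum_t t * PV_t:
  t * PV_t at t = 0.5000: 14.649376
  t * PV_t at t = 1.0000: 28.144814
  t * PV_t at t = 1.5000: 40.554487
  t * PV_t at t = 2.0000: 51.942987
  t * PV_t at t = 2.5000: 62.371502
  t * PV_t at t = 3.0000: 71.897985
  t * PV_t at t = 3.5000: 80.577312
  t * PV_t at t = 4.0000: 88.461438
  t * PV_t at t = 4.5000: 95.599537
  t * PV_t at t = 5.0000: 102.038144
  t * PV_t at t = 5.5000: 107.821285
  t * PV_t at t = 6.0000: 112.990605
  t * PV_t at t = 6.5000: 117.585484
  t * PV_t at t = 7.0000: 121.643152
  t * PV_t at t = 7.5000: 125.198798
  t * PV_t at t = 8.0000: 128.285672
  t * PV_t at t = 8.5000: 130.935184
  t * PV_t at t = 9.0000: 133.176997
  t * PV_t at t = 9.5000: 135.039115
  t * PV_t at t = 10.0000: 4613.530604
Macaulay duration D = (sum_t t * PV_t) / P = 6362.444478 / 858.556872 = 7.410627

Answer: Macaulay duration = 7.4106 years


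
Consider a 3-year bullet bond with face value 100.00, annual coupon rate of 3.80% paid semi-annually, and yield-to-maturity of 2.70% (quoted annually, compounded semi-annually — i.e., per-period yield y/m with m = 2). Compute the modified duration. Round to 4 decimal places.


Answer: Modified duration = 2.8279

Derivation:
Coupon per period c = face * coupon_rate / m = 1.900000
Periods per year m = 2; per-period yield y/m = 0.013500
Number of cashflows N = 6
Cashflows (t years, CF_t, discount factor 1/(1+y/m)^(m*t), PV):
  t = 0.5000: CF_t = 1.900000, DF = 0.986680, PV = 1.874692
  t = 1.0000: CF_t = 1.900000, DF = 0.973537, PV = 1.849720
  t = 1.5000: CF_t = 1.900000, DF = 0.960569, PV = 1.825082
  t = 2.0000: CF_t = 1.900000, DF = 0.947774, PV = 1.800771
  t = 2.5000: CF_t = 1.900000, DF = 0.935150, PV = 1.776785
  t = 3.0000: CF_t = 101.900000, DF = 0.922694, PV = 94.022472
Price P = sum_t PV_t = 103.149522
First compute Macaulay numerator sum_t t * PV_t:
  t * PV_t at t = 0.5000: 0.937346
  t * PV_t at t = 1.0000: 1.849720
  t * PV_t at t = 1.5000: 2.737623
  t * PV_t at t = 2.0000: 3.601543
  t * PV_t at t = 2.5000: 4.441962
  t * PV_t at t = 3.0000: 282.067416
Macaulay duration D = 295.635610 / 103.149522 = 2.866088
Modified duration = D / (1 + y/m) = 2.866088 / (1 + 0.013500) = 2.827911


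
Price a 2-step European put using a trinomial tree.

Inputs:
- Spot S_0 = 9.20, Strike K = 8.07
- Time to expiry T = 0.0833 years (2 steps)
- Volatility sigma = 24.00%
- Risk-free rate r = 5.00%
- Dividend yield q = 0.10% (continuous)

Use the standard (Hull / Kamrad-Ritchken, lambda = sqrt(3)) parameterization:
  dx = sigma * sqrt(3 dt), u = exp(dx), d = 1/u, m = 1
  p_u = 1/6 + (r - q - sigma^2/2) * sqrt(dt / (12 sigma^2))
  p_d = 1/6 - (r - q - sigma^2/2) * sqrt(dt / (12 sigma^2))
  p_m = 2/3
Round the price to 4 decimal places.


dt = T/N = 0.041650; dx = sigma*sqrt(3*dt) = 0.084836
u = exp(dx) = 1.088538; d = 1/u = 0.918663
p_u = 0.171625, p_m = 0.666667, p_d = 0.161708
Discount per step: exp(-r*dt) = 0.997920
Stock lattice S(k, j) with j the centered position index:
  k=0: S(0,+0) = 9.2000
  k=1: S(1,-1) = 8.4517; S(1,+0) = 9.2000; S(1,+1) = 10.0146
  k=2: S(2,-2) = 7.7643; S(2,-1) = 8.4517; S(2,+0) = 9.2000; S(2,+1) = 10.0146; S(2,+2) = 10.9012
Terminal payoffs V(N, j) = max(K - S_T, 0):
  V(2,-2) = 0.305735; V(2,-1) = 0.000000; V(2,+0) = 0.000000; V(2,+1) = 0.000000; V(2,+2) = 0.000000
Backward induction: V(k, j) = exp(-r*dt) * [p_u * V(k+1, j+1) + p_m * V(k+1, j) + p_d * V(k+1, j-1)]
  V(1,-1) = exp(-r*dt) * [p_u*0.000000 + p_m*0.000000 + p_d*0.305735] = 0.049337
  V(1,+0) = exp(-r*dt) * [p_u*0.000000 + p_m*0.000000 + p_d*0.000000] = 0.000000
  V(1,+1) = exp(-r*dt) * [p_u*0.000000 + p_m*0.000000 + p_d*0.000000] = 0.000000
  V(0,+0) = exp(-r*dt) * [p_u*0.000000 + p_m*0.000000 + p_d*0.049337] = 0.007962

Answer: Price = V(0,0) = 0.0080


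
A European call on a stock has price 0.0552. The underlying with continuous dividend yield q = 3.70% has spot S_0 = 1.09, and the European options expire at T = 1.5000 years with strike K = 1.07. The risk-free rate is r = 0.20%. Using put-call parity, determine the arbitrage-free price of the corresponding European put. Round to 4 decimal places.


Answer: Put price = 0.0908

Derivation:
Put-call parity: C - P = S_0 * exp(-qT) - K * exp(-rT).
S_0 * exp(-qT) = 1.0900 * 0.94601202 = 1.03115311
K * exp(-rT) = 1.0700 * 0.99700450 = 1.06679481
P = C - S*exp(-qT) + K*exp(-rT)
P = 0.0552 - 1.03115311 + 1.06679481 = 0.0908


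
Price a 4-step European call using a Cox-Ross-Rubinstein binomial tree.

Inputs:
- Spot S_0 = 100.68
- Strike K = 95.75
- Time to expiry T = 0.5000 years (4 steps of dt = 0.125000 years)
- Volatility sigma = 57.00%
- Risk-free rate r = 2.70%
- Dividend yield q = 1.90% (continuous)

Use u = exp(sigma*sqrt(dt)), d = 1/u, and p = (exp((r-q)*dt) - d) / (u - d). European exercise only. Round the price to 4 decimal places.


Answer: Price = V(0,0) = 18.1220

Derivation:
dt = T/N = 0.125000
u = exp(sigma*sqrt(dt)) = 1.223267; d = 1/u = 0.817483
p = (exp((r-q)*dt) - d) / (u - d) = 0.452254
Discount per step: exp(-r*dt) = 0.996631
Stock lattice S(k, i) with i counting down-moves:
  k=0: S(0,0) = 100.6800
  k=1: S(1,0) = 123.1586; S(1,1) = 82.3042
  k=2: S(2,0) = 150.6558; S(2,1) = 100.6800; S(2,2) = 67.2822
  k=3: S(3,0) = 184.2924; S(3,1) = 123.1586; S(3,2) = 82.3042; S(3,3) = 55.0021
  k=4: S(4,0) = 225.4388; S(4,1) = 150.6558; S(4,2) = 100.6800; S(4,3) = 67.2822; S(4,4) = 44.9632
Terminal payoffs V(N, i) = max(S_T - K, 0):
  V(4,0) = 129.688840; V(4,1) = 54.905841; V(4,2) = 4.930000; V(4,3) = 0.000000; V(4,4) = 0.000000
Backward induction: V(k, i) = exp(-r*dt) * [p * V(k+1, i) + (1-p) * V(k+1, i+1)].
  V(3,0) = exp(-r*dt) * [p*129.688840 + (1-p)*54.905841] = 88.427807
  V(3,1) = exp(-r*dt) * [p*54.905841 + (1-p)*4.930000] = 27.439014
  V(3,2) = exp(-r*dt) * [p*4.930000 + (1-p)*0.000000] = 2.222100
  V(3,3) = exp(-r*dt) * [p*0.000000 + (1-p)*0.000000] = 0.000000
  V(2,0) = exp(-r*dt) * [p*88.427807 + (1-p)*27.439014] = 54.836059
  V(2,1) = exp(-r*dt) * [p*27.439014 + (1-p)*2.222100] = 13.580639
  V(2,2) = exp(-r*dt) * [p*2.222100 + (1-p)*0.000000] = 1.001568
  V(1,0) = exp(-r*dt) * [p*54.836059 + (1-p)*13.580639] = 32.129948
  V(1,1) = exp(-r*dt) * [p*13.580639 + (1-p)*1.001568] = 6.667962
  V(0,0) = exp(-r*dt) * [p*32.129948 + (1-p)*6.667962] = 18.121983


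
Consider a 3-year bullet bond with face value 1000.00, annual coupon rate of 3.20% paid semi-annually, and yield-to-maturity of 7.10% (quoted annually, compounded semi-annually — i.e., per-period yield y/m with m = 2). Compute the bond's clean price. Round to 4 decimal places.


Answer: Price = 896.2637

Derivation:
Coupon per period c = face * coupon_rate / m = 16.000000
Periods per year m = 2; per-period yield y/m = 0.035500
Number of cashflows N = 6
Cashflows (t years, CF_t, discount factor 1/(1+y/m)^(m*t), PV):
  t = 0.5000: CF_t = 16.000000, DF = 0.965717, PV = 15.451473
  t = 1.0000: CF_t = 16.000000, DF = 0.932609, PV = 14.921751
  t = 1.5000: CF_t = 16.000000, DF = 0.900637, PV = 14.410189
  t = 2.0000: CF_t = 16.000000, DF = 0.869760, PV = 13.916165
  t = 2.5000: CF_t = 16.000000, DF = 0.839942, PV = 13.439078
  t = 3.0000: CF_t = 1016.000000, DF = 0.811147, PV = 824.125000
Price P = sum_t PV_t = 896.263655
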